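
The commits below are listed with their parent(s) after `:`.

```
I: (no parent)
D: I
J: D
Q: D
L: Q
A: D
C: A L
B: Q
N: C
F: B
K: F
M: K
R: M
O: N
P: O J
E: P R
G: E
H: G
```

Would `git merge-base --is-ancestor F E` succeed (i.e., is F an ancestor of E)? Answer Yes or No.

Yes

Ancestors of E (commits reachable by following parents): {A, B, C, D, E, F, I, J, K, L, M, N, O, P, Q, R}.
F is in that set, so it is an ancestor of E.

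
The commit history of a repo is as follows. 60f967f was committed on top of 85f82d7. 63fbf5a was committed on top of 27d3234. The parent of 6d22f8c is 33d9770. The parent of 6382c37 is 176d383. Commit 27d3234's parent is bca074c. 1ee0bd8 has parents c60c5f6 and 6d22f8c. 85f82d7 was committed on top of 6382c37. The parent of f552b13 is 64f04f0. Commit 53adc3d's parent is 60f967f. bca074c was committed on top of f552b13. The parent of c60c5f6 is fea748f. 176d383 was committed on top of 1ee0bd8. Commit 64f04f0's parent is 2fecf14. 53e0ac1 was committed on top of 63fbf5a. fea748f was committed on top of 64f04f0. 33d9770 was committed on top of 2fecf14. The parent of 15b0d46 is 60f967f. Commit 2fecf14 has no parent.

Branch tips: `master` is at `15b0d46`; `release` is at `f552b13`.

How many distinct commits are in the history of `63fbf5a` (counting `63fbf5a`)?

6

Walking parent pointers from 63fbf5a: reachable set = {27d3234, 2fecf14, 63fbf5a, 64f04f0, bca074c, f552b13}.
That is 6 commits.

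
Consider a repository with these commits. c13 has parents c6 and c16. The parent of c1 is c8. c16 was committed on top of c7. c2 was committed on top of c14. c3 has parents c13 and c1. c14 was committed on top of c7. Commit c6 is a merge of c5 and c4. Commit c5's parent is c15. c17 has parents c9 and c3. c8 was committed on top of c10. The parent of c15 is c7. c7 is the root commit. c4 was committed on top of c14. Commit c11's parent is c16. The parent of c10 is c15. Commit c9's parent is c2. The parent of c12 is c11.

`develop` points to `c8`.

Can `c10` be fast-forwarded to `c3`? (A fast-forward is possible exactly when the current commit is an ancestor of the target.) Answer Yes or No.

A fast-forward from c10 to c3 is possible iff c10 is an ancestor of c3.
Ancestors of c3: {c1, c10, c13, c14, c15, c16, c3, c4, c5, c6, c7, c8}.
c10 is among them, so fast-forward is possible.

Yes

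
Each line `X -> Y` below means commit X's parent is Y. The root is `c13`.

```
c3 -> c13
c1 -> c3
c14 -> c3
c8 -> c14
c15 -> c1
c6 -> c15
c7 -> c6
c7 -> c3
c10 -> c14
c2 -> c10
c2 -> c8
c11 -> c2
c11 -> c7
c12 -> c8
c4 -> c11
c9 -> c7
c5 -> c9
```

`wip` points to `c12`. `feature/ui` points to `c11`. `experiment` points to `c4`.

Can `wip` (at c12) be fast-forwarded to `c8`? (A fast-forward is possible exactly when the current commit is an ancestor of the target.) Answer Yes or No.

No

A fast-forward from c12 to c8 is possible iff c12 is an ancestor of c8.
Ancestors of c8: {c13, c14, c3, c8}.
c12 is not among them, so fast-forward is not possible.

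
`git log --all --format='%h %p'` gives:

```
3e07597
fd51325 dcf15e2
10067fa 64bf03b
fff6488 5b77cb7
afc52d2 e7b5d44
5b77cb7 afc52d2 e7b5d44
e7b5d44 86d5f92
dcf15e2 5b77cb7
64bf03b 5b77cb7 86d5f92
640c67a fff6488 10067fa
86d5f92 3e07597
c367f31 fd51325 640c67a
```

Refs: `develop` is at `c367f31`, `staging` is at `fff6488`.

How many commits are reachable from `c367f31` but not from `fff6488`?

Reachable from c367f31: {10067fa, 3e07597, 5b77cb7, 640c67a, 64bf03b, 86d5f92, afc52d2, c367f31, dcf15e2, e7b5d44, fd51325, fff6488}.
Reachable from fff6488: {3e07597, 5b77cb7, 86d5f92, afc52d2, e7b5d44, fff6488}.
In c367f31's history but not fff6488's: {10067fa, 640c67a, 64bf03b, c367f31, dcf15e2, fd51325} — 6 commits.

6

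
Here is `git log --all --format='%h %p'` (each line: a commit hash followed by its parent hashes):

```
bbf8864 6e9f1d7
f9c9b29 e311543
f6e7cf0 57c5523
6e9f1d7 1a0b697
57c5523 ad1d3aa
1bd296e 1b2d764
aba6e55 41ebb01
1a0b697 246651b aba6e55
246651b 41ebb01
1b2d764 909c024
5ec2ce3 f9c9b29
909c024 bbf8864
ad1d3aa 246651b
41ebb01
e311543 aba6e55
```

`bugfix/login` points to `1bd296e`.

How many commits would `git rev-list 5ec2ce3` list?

Walking parent pointers from 5ec2ce3: reachable set = {41ebb01, 5ec2ce3, aba6e55, e311543, f9c9b29}.
That is 5 commits.

5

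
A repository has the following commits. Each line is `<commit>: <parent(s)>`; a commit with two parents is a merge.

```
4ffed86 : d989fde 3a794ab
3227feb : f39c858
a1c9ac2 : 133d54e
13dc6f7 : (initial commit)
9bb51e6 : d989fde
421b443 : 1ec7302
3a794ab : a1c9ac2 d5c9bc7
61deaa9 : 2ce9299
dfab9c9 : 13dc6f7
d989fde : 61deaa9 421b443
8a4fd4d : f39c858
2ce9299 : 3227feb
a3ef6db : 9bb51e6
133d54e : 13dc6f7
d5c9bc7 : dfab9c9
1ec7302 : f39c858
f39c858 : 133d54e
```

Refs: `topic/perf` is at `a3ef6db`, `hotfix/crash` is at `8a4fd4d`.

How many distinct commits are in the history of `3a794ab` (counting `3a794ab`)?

6

Walking parent pointers from 3a794ab: reachable set = {133d54e, 13dc6f7, 3a794ab, a1c9ac2, d5c9bc7, dfab9c9}.
That is 6 commits.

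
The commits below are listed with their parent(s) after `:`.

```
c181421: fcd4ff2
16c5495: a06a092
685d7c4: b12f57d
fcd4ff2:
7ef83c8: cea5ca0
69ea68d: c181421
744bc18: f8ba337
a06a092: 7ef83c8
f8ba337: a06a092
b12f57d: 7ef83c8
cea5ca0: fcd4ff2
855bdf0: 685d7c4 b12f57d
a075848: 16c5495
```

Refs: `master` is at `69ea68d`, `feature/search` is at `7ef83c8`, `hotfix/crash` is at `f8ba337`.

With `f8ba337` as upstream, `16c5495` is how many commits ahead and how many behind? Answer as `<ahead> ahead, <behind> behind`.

1 ahead, 1 behind

Reachable from 16c5495: {16c5495, 7ef83c8, a06a092, cea5ca0, fcd4ff2}.
Reachable from f8ba337: {7ef83c8, a06a092, cea5ca0, f8ba337, fcd4ff2}.
Only in 16c5495's history (ahead): {16c5495} — 1.
Only in f8ba337's history (behind): {f8ba337} — 1.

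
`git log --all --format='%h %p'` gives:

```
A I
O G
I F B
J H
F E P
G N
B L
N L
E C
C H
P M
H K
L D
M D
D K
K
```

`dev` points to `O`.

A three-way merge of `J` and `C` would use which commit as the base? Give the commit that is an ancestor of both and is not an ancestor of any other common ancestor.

H

Ancestors of J: {H, J, K}.
Ancestors of C: {C, H, K}.
Common ancestors: {H, K}.
Among these, H is not an ancestor of any other common ancestor — it is the merge base.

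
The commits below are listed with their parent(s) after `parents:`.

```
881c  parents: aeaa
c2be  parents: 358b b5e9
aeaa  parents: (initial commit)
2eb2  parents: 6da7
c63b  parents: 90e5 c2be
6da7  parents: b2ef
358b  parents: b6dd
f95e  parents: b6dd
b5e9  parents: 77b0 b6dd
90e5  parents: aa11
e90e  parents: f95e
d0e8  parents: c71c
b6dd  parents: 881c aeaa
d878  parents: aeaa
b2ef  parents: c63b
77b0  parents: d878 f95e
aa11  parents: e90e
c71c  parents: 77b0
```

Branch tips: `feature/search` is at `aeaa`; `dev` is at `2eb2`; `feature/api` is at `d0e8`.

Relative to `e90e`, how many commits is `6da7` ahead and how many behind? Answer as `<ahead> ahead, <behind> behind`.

10 ahead, 0 behind

Reachable from 6da7: {358b, 6da7, 77b0, 881c, 90e5, aa11, aeaa, b2ef, b5e9, b6dd, c2be, c63b, d878, e90e, f95e}.
Reachable from e90e: {881c, aeaa, b6dd, e90e, f95e}.
Only in 6da7's history (ahead): {358b, 6da7, 77b0, 90e5, aa11, b2ef, b5e9, c2be, c63b, d878} — 10.
Only in e90e's history (behind): {} — 0.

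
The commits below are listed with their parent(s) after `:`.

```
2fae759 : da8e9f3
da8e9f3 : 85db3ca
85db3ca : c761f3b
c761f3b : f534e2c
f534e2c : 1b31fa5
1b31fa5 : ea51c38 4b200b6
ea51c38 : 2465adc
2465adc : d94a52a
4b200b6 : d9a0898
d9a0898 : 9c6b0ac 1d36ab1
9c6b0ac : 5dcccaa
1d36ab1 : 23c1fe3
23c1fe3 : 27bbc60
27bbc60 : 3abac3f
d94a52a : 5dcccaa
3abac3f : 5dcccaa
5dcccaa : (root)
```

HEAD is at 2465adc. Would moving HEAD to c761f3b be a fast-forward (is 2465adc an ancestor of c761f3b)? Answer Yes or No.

Yes

A fast-forward from 2465adc to c761f3b is possible iff 2465adc is an ancestor of c761f3b.
Ancestors of c761f3b: {1b31fa5, 1d36ab1, 23c1fe3, 2465adc, 27bbc60, 3abac3f, 4b200b6, 5dcccaa, 9c6b0ac, c761f3b, d94a52a, d9a0898, ea51c38, f534e2c}.
2465adc is among them, so fast-forward is possible.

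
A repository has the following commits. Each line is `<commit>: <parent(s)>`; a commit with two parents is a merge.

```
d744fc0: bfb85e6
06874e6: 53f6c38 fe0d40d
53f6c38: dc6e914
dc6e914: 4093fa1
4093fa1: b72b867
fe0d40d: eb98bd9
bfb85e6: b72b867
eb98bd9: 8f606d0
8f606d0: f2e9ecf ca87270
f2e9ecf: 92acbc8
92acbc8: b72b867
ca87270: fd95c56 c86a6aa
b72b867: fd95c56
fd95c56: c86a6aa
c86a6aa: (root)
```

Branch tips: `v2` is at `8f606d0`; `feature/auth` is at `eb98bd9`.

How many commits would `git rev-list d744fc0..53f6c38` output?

Reachable from 53f6c38: {4093fa1, 53f6c38, b72b867, c86a6aa, dc6e914, fd95c56}.
Reachable from d744fc0: {b72b867, bfb85e6, c86a6aa, d744fc0, fd95c56}.
In 53f6c38's history but not d744fc0's: {4093fa1, 53f6c38, dc6e914} — 3 commits.

3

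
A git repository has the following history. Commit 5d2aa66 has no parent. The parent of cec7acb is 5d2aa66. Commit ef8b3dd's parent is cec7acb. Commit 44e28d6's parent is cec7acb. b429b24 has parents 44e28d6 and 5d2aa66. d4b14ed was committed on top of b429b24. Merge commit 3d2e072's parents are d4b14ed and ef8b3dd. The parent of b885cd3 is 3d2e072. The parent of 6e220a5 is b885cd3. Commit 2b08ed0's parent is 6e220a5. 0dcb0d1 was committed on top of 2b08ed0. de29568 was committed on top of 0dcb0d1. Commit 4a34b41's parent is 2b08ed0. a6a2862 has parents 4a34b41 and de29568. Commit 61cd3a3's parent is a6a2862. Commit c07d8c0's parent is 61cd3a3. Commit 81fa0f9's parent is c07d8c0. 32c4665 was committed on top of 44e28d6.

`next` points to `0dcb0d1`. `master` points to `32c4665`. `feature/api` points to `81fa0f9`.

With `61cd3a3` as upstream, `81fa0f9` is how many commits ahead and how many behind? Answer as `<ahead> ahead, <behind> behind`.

Reachable from 81fa0f9: {0dcb0d1, 2b08ed0, 3d2e072, 44e28d6, 4a34b41, 5d2aa66, 61cd3a3, 6e220a5, 81fa0f9, a6a2862, b429b24, b885cd3, c07d8c0, cec7acb, d4b14ed, de29568, ef8b3dd}.
Reachable from 61cd3a3: {0dcb0d1, 2b08ed0, 3d2e072, 44e28d6, 4a34b41, 5d2aa66, 61cd3a3, 6e220a5, a6a2862, b429b24, b885cd3, cec7acb, d4b14ed, de29568, ef8b3dd}.
Only in 81fa0f9's history (ahead): {81fa0f9, c07d8c0} — 2.
Only in 61cd3a3's history (behind): {} — 0.

2 ahead, 0 behind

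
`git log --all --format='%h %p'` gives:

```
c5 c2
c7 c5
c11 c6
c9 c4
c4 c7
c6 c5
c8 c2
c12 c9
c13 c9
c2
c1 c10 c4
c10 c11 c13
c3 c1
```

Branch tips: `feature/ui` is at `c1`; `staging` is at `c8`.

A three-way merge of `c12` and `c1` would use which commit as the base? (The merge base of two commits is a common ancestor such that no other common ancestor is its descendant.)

c9

Ancestors of c12: {c12, c2, c4, c5, c7, c9}.
Ancestors of c1: {c1, c10, c11, c13, c2, c4, c5, c6, c7, c9}.
Common ancestors: {c2, c4, c5, c7, c9}.
Among these, c9 is not an ancestor of any other common ancestor — it is the merge base.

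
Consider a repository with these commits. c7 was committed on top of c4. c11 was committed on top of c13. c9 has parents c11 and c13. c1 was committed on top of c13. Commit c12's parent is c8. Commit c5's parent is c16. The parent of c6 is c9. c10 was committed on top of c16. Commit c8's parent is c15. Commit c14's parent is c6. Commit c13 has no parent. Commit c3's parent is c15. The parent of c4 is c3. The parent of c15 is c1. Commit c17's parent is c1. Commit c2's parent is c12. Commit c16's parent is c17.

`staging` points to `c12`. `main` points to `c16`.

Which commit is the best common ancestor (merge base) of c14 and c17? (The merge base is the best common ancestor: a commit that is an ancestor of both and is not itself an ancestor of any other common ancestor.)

c13

Ancestors of c14: {c11, c13, c14, c6, c9}.
Ancestors of c17: {c1, c13, c17}.
Common ancestors: {c13}.
The only common ancestor is c13, so it is the merge base.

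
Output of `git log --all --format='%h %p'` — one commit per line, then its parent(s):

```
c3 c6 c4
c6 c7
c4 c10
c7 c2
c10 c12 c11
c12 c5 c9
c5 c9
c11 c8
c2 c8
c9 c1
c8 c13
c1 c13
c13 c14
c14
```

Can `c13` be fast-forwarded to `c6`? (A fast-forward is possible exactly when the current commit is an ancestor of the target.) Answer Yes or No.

A fast-forward from c13 to c6 is possible iff c13 is an ancestor of c6.
Ancestors of c6: {c13, c14, c2, c6, c7, c8}.
c13 is among them, so fast-forward is possible.

Yes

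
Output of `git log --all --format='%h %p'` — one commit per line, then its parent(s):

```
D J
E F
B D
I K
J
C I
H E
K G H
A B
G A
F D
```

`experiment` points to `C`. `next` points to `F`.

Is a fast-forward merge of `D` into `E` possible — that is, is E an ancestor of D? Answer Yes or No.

A fast-forward from E to D is possible iff E is an ancestor of D.
Ancestors of D: {D, J}.
E is not among them, so fast-forward is not possible.

No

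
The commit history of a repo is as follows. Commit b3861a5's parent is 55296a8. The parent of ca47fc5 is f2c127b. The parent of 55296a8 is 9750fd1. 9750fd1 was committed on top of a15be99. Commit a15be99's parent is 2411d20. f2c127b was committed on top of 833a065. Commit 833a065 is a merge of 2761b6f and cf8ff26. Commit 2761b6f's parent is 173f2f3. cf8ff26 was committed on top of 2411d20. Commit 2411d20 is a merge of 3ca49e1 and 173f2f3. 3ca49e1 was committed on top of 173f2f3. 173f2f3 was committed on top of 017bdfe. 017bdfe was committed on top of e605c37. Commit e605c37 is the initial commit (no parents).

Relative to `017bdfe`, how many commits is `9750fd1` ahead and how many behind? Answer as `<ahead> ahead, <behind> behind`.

Reachable from 9750fd1: {017bdfe, 173f2f3, 2411d20, 3ca49e1, 9750fd1, a15be99, e605c37}.
Reachable from 017bdfe: {017bdfe, e605c37}.
Only in 9750fd1's history (ahead): {173f2f3, 2411d20, 3ca49e1, 9750fd1, a15be99} — 5.
Only in 017bdfe's history (behind): {} — 0.

5 ahead, 0 behind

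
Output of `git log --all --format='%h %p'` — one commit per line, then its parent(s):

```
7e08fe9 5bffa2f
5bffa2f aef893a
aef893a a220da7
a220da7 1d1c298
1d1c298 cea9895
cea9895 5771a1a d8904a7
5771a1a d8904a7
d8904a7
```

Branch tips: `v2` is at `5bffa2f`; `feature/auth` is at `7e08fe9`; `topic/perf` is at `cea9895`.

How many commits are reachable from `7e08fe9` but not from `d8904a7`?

Reachable from 7e08fe9: {1d1c298, 5771a1a, 5bffa2f, 7e08fe9, a220da7, aef893a, cea9895, d8904a7}.
Reachable from d8904a7: {d8904a7}.
In 7e08fe9's history but not d8904a7's: {1d1c298, 5771a1a, 5bffa2f, 7e08fe9, a220da7, aef893a, cea9895} — 7 commits.

7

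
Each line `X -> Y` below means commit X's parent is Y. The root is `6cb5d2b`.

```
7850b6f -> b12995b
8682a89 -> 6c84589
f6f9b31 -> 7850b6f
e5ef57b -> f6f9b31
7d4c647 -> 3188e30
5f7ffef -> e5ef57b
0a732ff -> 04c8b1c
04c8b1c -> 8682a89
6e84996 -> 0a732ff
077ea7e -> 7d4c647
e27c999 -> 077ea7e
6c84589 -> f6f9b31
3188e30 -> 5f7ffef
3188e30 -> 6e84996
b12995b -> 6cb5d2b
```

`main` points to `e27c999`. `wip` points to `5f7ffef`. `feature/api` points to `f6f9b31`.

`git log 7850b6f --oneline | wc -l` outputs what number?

3

Walking parent pointers from 7850b6f: reachable set = {6cb5d2b, 7850b6f, b12995b}.
That is 3 commits.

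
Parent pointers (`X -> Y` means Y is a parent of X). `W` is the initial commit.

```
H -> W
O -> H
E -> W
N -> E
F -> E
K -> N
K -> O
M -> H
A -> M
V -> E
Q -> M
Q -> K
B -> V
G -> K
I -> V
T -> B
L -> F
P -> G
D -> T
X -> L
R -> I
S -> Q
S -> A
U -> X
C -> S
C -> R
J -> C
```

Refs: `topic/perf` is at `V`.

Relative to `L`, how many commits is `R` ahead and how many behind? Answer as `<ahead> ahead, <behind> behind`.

Reachable from R: {E, I, R, V, W}.
Reachable from L: {E, F, L, W}.
Only in R's history (ahead): {I, R, V} — 3.
Only in L's history (behind): {F, L} — 2.

3 ahead, 2 behind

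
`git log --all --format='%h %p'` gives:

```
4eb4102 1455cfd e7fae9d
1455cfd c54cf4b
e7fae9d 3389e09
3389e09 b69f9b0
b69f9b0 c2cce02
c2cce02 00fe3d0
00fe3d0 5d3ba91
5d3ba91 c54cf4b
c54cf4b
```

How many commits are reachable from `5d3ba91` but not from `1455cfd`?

1

Reachable from 5d3ba91: {5d3ba91, c54cf4b}.
Reachable from 1455cfd: {1455cfd, c54cf4b}.
In 5d3ba91's history but not 1455cfd's: {5d3ba91} — 1 commit.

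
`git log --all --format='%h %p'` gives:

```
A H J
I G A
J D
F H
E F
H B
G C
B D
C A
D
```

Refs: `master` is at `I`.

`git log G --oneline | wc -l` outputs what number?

Walking parent pointers from G: reachable set = {A, B, C, D, G, H, J}.
That is 7 commits.

7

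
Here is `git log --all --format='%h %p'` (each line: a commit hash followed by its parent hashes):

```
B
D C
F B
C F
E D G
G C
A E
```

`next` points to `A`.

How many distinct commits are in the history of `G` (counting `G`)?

4

Walking parent pointers from G: reachable set = {B, C, F, G}.
That is 4 commits.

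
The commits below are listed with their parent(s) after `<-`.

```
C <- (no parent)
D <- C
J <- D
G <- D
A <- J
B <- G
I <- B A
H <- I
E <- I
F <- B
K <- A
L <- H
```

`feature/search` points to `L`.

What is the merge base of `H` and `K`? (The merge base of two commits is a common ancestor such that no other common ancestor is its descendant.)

A

Ancestors of H: {A, B, C, D, G, H, I, J}.
Ancestors of K: {A, C, D, J, K}.
Common ancestors: {A, C, D, J}.
Among these, A is not an ancestor of any other common ancestor — it is the merge base.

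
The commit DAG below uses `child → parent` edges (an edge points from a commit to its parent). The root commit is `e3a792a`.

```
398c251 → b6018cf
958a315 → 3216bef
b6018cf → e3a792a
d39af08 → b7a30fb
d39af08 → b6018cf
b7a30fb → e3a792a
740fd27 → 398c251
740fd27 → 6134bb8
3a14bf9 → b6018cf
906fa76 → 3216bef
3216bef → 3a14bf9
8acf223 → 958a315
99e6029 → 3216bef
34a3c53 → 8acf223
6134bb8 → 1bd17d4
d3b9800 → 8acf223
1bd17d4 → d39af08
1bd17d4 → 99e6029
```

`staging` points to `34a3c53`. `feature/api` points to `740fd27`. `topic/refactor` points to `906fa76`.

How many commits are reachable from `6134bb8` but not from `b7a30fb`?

Reachable from 6134bb8: {1bd17d4, 3216bef, 3a14bf9, 6134bb8, 99e6029, b6018cf, b7a30fb, d39af08, e3a792a}.
Reachable from b7a30fb: {b7a30fb, e3a792a}.
In 6134bb8's history but not b7a30fb's: {1bd17d4, 3216bef, 3a14bf9, 6134bb8, 99e6029, b6018cf, d39af08} — 7 commits.

7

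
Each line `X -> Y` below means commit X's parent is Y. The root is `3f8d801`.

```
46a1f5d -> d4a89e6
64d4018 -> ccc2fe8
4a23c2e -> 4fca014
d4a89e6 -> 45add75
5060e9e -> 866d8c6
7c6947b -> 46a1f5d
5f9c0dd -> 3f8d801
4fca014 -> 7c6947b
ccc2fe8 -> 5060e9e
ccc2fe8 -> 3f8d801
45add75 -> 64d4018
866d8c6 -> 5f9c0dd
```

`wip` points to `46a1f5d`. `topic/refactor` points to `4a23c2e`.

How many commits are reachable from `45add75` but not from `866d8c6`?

4

Reachable from 45add75: {3f8d801, 45add75, 5060e9e, 5f9c0dd, 64d4018, 866d8c6, ccc2fe8}.
Reachable from 866d8c6: {3f8d801, 5f9c0dd, 866d8c6}.
In 45add75's history but not 866d8c6's: {45add75, 5060e9e, 64d4018, ccc2fe8} — 4 commits.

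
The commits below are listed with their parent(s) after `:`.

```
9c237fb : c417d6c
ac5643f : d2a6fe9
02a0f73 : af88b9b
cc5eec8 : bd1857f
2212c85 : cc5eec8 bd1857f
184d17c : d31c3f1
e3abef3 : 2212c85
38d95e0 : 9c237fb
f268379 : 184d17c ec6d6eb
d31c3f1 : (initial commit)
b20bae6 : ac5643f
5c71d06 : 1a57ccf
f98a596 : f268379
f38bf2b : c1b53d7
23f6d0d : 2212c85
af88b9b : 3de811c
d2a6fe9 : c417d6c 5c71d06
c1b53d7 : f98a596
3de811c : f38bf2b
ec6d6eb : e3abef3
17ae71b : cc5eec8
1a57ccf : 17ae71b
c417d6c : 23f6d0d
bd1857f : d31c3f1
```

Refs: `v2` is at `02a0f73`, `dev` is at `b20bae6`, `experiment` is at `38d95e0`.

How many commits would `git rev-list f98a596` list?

Walking parent pointers from f98a596: reachable set = {184d17c, 2212c85, bd1857f, cc5eec8, d31c3f1, e3abef3, ec6d6eb, f268379, f98a596}.
That is 9 commits.

9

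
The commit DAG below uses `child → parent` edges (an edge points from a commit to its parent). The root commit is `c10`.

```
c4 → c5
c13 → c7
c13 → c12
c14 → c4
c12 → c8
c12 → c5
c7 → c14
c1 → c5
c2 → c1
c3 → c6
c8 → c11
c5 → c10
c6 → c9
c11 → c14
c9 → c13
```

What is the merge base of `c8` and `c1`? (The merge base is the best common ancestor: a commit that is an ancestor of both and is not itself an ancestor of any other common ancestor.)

c5

Ancestors of c8: {c10, c11, c14, c4, c5, c8}.
Ancestors of c1: {c1, c10, c5}.
Common ancestors: {c10, c5}.
Among these, c5 is not an ancestor of any other common ancestor — it is the merge base.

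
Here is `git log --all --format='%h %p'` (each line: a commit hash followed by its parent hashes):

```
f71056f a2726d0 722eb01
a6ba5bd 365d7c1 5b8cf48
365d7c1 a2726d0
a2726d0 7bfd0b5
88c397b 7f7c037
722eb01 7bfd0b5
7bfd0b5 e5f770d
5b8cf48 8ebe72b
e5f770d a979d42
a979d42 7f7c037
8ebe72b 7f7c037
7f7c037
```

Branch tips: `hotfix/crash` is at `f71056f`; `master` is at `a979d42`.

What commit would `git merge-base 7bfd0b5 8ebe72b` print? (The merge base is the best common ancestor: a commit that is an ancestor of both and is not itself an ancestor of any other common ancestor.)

Ancestors of 7bfd0b5: {7bfd0b5, 7f7c037, a979d42, e5f770d}.
Ancestors of 8ebe72b: {7f7c037, 8ebe72b}.
Common ancestors: {7f7c037}.
The only common ancestor is 7f7c037, so it is the merge base.

7f7c037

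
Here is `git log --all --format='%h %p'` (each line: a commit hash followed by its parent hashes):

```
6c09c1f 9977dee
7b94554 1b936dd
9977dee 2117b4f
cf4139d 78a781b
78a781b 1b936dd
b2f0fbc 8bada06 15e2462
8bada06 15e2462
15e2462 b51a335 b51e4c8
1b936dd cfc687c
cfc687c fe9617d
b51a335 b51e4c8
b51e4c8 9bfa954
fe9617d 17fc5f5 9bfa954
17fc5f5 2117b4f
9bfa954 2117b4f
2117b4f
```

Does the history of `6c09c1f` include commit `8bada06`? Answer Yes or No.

Ancestors of 6c09c1f: {2117b4f, 6c09c1f, 9977dee}.
8bada06 is not in that set, so it is not an ancestor of 6c09c1f.

No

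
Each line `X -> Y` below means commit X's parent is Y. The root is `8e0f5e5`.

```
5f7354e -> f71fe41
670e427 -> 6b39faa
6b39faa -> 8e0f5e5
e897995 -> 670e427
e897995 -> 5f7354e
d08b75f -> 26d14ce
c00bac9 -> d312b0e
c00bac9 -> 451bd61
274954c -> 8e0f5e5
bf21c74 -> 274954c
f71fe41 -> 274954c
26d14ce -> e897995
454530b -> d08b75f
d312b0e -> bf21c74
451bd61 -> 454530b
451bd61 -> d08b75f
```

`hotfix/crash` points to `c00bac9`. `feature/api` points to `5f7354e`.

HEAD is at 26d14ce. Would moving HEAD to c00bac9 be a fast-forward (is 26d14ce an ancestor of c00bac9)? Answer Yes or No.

Yes

A fast-forward from 26d14ce to c00bac9 is possible iff 26d14ce is an ancestor of c00bac9.
Ancestors of c00bac9: {26d14ce, 274954c, 451bd61, 454530b, 5f7354e, 670e427, 6b39faa, 8e0f5e5, bf21c74, c00bac9, d08b75f, d312b0e, e897995, f71fe41}.
26d14ce is among them, so fast-forward is possible.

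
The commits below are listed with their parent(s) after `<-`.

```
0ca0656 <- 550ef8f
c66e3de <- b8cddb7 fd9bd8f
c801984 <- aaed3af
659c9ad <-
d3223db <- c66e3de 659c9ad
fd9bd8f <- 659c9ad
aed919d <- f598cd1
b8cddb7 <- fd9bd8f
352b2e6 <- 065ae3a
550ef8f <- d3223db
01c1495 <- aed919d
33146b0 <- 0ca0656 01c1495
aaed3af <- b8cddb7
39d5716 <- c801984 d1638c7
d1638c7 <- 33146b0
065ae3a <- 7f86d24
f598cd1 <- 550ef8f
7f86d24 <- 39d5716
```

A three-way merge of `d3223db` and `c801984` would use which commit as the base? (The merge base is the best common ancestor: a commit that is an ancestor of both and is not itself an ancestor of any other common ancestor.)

Ancestors of d3223db: {659c9ad, b8cddb7, c66e3de, d3223db, fd9bd8f}.
Ancestors of c801984: {659c9ad, aaed3af, b8cddb7, c801984, fd9bd8f}.
Common ancestors: {659c9ad, b8cddb7, fd9bd8f}.
Among these, b8cddb7 is not an ancestor of any other common ancestor — it is the merge base.

b8cddb7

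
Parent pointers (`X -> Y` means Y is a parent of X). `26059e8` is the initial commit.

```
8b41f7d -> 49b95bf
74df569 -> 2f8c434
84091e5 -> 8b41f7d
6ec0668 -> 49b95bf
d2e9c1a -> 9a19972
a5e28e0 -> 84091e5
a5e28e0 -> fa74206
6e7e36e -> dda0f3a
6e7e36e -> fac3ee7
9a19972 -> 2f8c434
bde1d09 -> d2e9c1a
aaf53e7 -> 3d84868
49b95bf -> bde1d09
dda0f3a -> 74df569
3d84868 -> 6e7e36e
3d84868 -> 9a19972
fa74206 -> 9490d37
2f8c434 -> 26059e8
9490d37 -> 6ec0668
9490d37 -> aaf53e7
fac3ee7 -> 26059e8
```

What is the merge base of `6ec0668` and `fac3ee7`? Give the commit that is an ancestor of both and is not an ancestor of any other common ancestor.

26059e8

Ancestors of 6ec0668: {26059e8, 2f8c434, 49b95bf, 6ec0668, 9a19972, bde1d09, d2e9c1a}.
Ancestors of fac3ee7: {26059e8, fac3ee7}.
Common ancestors: {26059e8}.
The only common ancestor is 26059e8, so it is the merge base.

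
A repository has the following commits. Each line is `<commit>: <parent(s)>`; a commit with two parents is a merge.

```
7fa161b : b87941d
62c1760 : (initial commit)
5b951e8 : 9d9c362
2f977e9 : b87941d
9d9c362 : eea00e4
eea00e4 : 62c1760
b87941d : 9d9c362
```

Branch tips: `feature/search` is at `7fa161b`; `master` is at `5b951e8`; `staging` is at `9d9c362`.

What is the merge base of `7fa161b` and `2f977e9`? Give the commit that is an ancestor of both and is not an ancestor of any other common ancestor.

Ancestors of 7fa161b: {62c1760, 7fa161b, 9d9c362, b87941d, eea00e4}.
Ancestors of 2f977e9: {2f977e9, 62c1760, 9d9c362, b87941d, eea00e4}.
Common ancestors: {62c1760, 9d9c362, b87941d, eea00e4}.
Among these, b87941d is not an ancestor of any other common ancestor — it is the merge base.

b87941d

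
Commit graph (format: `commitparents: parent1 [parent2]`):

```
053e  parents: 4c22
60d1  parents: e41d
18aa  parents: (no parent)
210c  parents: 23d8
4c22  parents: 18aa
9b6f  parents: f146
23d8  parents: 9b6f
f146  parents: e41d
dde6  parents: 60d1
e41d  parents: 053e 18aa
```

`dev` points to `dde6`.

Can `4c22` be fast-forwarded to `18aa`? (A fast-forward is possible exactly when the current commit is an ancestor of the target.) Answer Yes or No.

A fast-forward from 4c22 to 18aa is possible iff 4c22 is an ancestor of 18aa.
Ancestors of 18aa: {18aa}.
4c22 is not among them, so fast-forward is not possible.

No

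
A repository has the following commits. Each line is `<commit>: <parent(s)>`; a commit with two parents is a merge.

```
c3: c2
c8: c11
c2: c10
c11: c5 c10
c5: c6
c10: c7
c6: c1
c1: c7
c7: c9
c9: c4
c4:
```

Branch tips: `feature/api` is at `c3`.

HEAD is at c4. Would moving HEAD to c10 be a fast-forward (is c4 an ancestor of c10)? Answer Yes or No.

Yes

A fast-forward from c4 to c10 is possible iff c4 is an ancestor of c10.
Ancestors of c10: {c10, c4, c7, c9}.
c4 is among them, so fast-forward is possible.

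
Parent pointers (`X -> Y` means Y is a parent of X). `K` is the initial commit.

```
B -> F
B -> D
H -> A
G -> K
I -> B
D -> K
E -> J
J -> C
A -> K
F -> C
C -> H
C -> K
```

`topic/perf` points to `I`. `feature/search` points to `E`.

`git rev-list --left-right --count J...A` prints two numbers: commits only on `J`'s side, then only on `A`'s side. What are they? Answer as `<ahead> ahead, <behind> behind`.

Reachable from J: {A, C, H, J, K}.
Reachable from A: {A, K}.
Only in J's history (ahead): {C, H, J} — 3.
Only in A's history (behind): {} — 0.

3 ahead, 0 behind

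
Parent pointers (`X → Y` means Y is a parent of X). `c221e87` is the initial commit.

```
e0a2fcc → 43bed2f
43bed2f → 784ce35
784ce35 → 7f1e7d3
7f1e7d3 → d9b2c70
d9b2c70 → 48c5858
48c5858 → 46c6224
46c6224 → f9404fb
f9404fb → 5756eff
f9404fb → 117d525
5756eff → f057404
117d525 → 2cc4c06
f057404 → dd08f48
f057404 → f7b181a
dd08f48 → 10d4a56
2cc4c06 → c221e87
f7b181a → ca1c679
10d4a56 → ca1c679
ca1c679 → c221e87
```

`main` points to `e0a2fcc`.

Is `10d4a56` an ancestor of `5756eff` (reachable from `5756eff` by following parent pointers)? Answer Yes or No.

Yes

Ancestors of 5756eff (commits reachable by following parents): {10d4a56, 5756eff, c221e87, ca1c679, dd08f48, f057404, f7b181a}.
10d4a56 is in that set, so it is an ancestor of 5756eff.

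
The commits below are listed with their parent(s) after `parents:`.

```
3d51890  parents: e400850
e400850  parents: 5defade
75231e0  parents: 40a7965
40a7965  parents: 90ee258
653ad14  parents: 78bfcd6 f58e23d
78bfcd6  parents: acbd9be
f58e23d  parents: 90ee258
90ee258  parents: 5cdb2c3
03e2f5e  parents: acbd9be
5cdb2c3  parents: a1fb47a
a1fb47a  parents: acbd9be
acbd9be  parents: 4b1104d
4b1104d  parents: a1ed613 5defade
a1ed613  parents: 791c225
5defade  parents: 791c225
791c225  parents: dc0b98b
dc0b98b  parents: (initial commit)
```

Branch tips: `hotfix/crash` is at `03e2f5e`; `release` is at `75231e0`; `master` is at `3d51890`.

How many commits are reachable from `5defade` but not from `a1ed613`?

1

Reachable from 5defade: {5defade, 791c225, dc0b98b}.
Reachable from a1ed613: {791c225, a1ed613, dc0b98b}.
In 5defade's history but not a1ed613's: {5defade} — 1 commit.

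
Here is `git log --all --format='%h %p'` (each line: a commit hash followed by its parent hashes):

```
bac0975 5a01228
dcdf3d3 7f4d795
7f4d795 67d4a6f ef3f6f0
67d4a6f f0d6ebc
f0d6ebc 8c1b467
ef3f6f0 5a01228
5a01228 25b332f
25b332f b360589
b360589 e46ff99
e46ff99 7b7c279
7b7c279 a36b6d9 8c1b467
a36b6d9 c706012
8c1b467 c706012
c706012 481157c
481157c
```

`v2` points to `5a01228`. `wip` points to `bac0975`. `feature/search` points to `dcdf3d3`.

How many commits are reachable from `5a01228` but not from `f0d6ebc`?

6

Reachable from 5a01228: {25b332f, 481157c, 5a01228, 7b7c279, 8c1b467, a36b6d9, b360589, c706012, e46ff99}.
Reachable from f0d6ebc: {481157c, 8c1b467, c706012, f0d6ebc}.
In 5a01228's history but not f0d6ebc's: {25b332f, 5a01228, 7b7c279, a36b6d9, b360589, e46ff99} — 6 commits.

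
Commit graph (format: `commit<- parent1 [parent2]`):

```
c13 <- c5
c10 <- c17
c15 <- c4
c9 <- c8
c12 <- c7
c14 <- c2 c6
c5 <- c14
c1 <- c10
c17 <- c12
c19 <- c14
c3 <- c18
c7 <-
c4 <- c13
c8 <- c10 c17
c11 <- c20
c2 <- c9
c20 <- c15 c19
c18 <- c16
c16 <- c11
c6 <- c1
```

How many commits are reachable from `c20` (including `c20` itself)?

16

Walking parent pointers from c20: reachable set = {c1, c10, c12, c13, c14, c15, c17, c19, c2, c20, c4, c5, c6, c7, c8, c9}.
That is 16 commits.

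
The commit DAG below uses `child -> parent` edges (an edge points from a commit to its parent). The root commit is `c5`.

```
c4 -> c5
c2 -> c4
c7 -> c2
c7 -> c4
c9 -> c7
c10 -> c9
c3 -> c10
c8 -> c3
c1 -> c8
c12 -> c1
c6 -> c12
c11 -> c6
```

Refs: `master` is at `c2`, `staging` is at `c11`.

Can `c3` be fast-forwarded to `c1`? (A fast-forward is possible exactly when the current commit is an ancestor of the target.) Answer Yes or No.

Yes

A fast-forward from c3 to c1 is possible iff c3 is an ancestor of c1.
Ancestors of c1: {c1, c10, c2, c3, c4, c5, c7, c8, c9}.
c3 is among them, so fast-forward is possible.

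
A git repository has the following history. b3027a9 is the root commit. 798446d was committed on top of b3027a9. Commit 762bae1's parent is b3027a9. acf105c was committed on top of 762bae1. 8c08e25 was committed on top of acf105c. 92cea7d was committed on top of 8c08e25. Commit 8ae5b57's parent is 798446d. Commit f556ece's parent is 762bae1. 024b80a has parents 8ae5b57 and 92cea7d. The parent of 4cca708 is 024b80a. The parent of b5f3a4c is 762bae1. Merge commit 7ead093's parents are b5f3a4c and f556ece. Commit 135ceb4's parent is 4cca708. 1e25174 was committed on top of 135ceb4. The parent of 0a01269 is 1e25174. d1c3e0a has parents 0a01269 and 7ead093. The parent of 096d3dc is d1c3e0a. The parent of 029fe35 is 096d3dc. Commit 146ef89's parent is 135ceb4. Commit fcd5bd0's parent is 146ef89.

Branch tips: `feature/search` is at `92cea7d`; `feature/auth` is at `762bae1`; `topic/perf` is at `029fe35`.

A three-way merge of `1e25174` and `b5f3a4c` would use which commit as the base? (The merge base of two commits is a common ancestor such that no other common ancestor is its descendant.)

Ancestors of 1e25174: {024b80a, 135ceb4, 1e25174, 4cca708, 762bae1, 798446d, 8ae5b57, 8c08e25, 92cea7d, acf105c, b3027a9}.
Ancestors of b5f3a4c: {762bae1, b3027a9, b5f3a4c}.
Common ancestors: {762bae1, b3027a9}.
Among these, 762bae1 is not an ancestor of any other common ancestor — it is the merge base.

762bae1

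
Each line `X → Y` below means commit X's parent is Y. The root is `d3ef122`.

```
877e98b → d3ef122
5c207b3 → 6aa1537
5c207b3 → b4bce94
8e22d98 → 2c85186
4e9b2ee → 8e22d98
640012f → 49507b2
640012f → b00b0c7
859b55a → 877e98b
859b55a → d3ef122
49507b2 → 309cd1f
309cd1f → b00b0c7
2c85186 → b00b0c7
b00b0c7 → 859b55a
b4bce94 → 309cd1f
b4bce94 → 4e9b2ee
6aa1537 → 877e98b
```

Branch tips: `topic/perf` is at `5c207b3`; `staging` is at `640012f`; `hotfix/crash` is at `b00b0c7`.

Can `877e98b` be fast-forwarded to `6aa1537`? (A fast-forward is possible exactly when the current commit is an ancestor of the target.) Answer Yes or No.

Yes

A fast-forward from 877e98b to 6aa1537 is possible iff 877e98b is an ancestor of 6aa1537.
Ancestors of 6aa1537: {6aa1537, 877e98b, d3ef122}.
877e98b is among them, so fast-forward is possible.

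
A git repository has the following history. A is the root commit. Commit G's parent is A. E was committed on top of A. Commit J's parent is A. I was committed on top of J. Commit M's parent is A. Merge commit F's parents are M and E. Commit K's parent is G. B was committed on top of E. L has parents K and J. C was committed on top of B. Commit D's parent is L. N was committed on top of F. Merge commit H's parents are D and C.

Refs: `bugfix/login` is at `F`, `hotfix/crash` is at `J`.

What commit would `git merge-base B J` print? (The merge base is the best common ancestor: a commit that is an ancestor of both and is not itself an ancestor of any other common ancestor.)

Ancestors of B: {A, B, E}.
Ancestors of J: {A, J}.
Common ancestors: {A}.
The only common ancestor is A, so it is the merge base.

A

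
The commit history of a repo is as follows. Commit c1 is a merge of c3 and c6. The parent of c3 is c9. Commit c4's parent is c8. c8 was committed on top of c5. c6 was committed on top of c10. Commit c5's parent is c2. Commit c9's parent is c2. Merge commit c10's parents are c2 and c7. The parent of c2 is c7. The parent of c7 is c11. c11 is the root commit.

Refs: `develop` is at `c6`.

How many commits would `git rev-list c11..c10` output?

Reachable from c10: {c10, c11, c2, c7}.
Reachable from c11: {c11}.
In c10's history but not c11's: {c10, c2, c7} — 3 commits.

3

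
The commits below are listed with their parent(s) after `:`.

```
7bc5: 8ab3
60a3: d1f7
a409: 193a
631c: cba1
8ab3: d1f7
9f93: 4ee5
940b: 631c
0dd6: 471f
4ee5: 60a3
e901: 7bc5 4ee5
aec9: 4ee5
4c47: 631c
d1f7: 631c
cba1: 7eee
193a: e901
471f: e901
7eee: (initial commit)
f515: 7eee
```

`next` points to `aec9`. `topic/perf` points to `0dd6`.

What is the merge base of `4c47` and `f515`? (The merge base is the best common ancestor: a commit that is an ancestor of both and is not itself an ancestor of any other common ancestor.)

7eee

Ancestors of 4c47: {4c47, 631c, 7eee, cba1}.
Ancestors of f515: {7eee, f515}.
Common ancestors: {7eee}.
The only common ancestor is 7eee, so it is the merge base.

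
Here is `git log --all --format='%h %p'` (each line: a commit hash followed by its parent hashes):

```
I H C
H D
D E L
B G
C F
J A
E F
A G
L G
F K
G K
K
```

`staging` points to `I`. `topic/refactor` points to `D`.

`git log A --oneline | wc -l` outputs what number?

3

Walking parent pointers from A: reachable set = {A, G, K}.
That is 3 commits.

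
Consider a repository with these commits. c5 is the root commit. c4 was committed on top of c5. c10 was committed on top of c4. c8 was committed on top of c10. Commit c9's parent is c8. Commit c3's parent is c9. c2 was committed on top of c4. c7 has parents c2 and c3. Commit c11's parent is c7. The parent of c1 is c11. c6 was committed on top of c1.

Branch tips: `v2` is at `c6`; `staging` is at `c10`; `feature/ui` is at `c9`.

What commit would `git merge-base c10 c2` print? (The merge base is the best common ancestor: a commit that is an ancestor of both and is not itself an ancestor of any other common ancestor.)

c4

Ancestors of c10: {c10, c4, c5}.
Ancestors of c2: {c2, c4, c5}.
Common ancestors: {c4, c5}.
Among these, c4 is not an ancestor of any other common ancestor — it is the merge base.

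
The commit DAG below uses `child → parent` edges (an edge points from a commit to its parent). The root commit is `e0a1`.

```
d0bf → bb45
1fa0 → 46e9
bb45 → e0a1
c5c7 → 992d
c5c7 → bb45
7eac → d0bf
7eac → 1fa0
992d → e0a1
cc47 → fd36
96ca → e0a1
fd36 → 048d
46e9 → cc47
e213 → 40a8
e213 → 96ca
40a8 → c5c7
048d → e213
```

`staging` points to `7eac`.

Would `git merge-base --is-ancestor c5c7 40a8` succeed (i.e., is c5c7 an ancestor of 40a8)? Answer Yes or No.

Yes

Ancestors of 40a8 (commits reachable by following parents): {40a8, 992d, bb45, c5c7, e0a1}.
c5c7 is in that set, so it is an ancestor of 40a8.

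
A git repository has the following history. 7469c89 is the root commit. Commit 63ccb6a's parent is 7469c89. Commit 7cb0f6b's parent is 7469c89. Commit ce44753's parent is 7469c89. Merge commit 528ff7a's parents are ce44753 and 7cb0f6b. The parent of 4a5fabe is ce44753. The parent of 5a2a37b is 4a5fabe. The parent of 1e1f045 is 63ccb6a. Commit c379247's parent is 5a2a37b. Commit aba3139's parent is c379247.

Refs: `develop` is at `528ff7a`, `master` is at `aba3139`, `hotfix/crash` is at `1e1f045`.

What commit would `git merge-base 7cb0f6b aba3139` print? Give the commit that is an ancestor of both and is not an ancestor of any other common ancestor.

7469c89

Ancestors of 7cb0f6b: {7469c89, 7cb0f6b}.
Ancestors of aba3139: {4a5fabe, 5a2a37b, 7469c89, aba3139, c379247, ce44753}.
Common ancestors: {7469c89}.
The only common ancestor is 7469c89, so it is the merge base.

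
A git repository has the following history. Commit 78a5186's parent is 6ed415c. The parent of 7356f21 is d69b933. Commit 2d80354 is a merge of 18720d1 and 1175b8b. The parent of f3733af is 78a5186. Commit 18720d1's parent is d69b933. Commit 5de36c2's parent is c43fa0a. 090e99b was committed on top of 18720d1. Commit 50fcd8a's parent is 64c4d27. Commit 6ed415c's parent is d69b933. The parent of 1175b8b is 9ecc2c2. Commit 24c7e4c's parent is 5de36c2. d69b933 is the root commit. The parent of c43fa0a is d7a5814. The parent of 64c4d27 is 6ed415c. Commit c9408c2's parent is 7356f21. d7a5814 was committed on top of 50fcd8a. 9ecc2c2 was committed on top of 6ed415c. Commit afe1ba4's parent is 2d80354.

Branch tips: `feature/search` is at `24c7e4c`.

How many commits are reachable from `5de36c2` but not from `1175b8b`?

5

Reachable from 5de36c2: {50fcd8a, 5de36c2, 64c4d27, 6ed415c, c43fa0a, d69b933, d7a5814}.
Reachable from 1175b8b: {1175b8b, 6ed415c, 9ecc2c2, d69b933}.
In 5de36c2's history but not 1175b8b's: {50fcd8a, 5de36c2, 64c4d27, c43fa0a, d7a5814} — 5 commits.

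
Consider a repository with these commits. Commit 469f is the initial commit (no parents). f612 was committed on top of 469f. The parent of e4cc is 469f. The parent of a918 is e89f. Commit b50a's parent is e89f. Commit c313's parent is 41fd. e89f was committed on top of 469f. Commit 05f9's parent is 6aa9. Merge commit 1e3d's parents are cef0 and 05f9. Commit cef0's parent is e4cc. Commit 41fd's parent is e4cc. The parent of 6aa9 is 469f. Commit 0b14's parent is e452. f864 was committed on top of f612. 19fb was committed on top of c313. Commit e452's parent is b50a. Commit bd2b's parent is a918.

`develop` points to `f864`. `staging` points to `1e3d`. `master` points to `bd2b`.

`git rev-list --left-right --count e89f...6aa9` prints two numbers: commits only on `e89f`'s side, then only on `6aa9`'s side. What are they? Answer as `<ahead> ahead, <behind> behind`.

1 ahead, 1 behind

Reachable from e89f: {469f, e89f}.
Reachable from 6aa9: {469f, 6aa9}.
Only in e89f's history (ahead): {e89f} — 1.
Only in 6aa9's history (behind): {6aa9} — 1.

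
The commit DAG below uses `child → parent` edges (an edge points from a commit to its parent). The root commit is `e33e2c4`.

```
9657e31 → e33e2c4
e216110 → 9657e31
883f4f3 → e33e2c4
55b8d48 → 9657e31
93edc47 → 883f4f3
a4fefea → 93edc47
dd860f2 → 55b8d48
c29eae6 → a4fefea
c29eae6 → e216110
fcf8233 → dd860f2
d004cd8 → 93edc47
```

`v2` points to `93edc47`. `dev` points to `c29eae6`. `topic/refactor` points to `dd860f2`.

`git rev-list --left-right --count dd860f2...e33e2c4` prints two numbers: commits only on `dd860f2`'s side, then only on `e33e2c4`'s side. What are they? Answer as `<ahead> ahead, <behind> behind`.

3 ahead, 0 behind

Reachable from dd860f2: {55b8d48, 9657e31, dd860f2, e33e2c4}.
Reachable from e33e2c4: {e33e2c4}.
Only in dd860f2's history (ahead): {55b8d48, 9657e31, dd860f2} — 3.
Only in e33e2c4's history (behind): {} — 0.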